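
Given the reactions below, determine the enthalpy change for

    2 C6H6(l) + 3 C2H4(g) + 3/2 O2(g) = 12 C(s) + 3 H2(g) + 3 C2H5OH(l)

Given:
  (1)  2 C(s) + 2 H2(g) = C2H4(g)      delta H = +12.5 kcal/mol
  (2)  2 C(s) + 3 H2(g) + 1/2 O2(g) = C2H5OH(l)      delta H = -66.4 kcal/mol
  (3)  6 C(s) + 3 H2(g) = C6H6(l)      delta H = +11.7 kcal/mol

delta H = -260.1 kcal/mol

(1) reversed and × 3: (-3)·(+12.5) = -37.5 kcal/mol
(2) × 3: (3)·(-66.4) = -199.2 kcal/mol
(3) reversed and × 2: (-2)·(+11.7) = -23.4 kcal/mol
delta H = (-3)·(+12.5) + (3)·(-66.4) + (-2)·(+11.7) = -260.1 kcal/mol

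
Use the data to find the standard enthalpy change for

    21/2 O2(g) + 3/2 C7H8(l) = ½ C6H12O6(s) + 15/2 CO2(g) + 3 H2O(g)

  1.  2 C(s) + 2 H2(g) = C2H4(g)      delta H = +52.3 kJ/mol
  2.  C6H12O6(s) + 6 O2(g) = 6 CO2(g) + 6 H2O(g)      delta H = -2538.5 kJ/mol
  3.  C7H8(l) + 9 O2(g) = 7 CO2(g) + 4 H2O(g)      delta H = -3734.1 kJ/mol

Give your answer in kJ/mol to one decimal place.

eq. 1: not needed (C(s) appears nowhere else).
eq. 2 reversed and × 1/2 (reverse to put C6H12O6(s) on the product side; scale by 1/2 for the 1/2 C6H12O6(s)): (-1/2)·(-2538.5) = +1269.25 kJ/mol
eq. 3 × 3/2 (scale by 3/2 for the 3/2 C7H8(l)): (3/2)·(-3734.1) = -5601.15 kJ/mol
delta H = (+1269.25) + (-5601.15) = -4331.9 kJ/mol

delta H = -4331.9 kJ/mol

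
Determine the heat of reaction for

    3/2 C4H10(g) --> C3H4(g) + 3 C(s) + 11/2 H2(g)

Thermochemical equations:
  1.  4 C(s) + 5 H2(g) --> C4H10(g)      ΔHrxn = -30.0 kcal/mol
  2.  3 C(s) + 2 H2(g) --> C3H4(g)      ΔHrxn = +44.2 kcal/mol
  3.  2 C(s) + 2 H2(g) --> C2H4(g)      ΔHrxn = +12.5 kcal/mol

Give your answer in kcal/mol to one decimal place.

ΔHrxn = 89.2 kcal/mol

eq. 1 reversed and × 3/2: (-3/2)·(-30.0) = +45.0 kcal/mol
eq. 2 as written: +44.2 kcal/mol
eq. 3: not needed.
ΔHrxn = (-3/2)·(-30.0) + (1)·(+44.2) = 89.2 kcal/mol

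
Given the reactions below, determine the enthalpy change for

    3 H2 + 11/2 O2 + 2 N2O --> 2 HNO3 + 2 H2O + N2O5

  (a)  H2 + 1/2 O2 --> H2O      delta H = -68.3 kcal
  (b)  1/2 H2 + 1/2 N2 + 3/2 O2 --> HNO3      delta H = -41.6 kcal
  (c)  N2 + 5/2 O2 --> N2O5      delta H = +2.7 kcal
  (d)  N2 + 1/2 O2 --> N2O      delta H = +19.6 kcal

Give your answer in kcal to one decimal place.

(a) × 2 (scale by 2 for the 2 H2O): (2)·(-68.3) = -136.6 kcal
(b) × 2 (scale by 2 for the 2 HNO3): (2)·(-41.6) = -83.2 kcal
(c) as written (N2O5 already on the product side): +2.7 kcal
(d) reversed and × 2 (N2O must end up as a reactant; scale by 2 for the 2 N2O): (-2)·(+19.6) = -39.2 kcal
delta H = (2)·(-68.3) + (2)·(-41.6) + (1)·(+2.7) + (-2)·(+19.6) = -256.3 kcal

delta H = -256.3 kcal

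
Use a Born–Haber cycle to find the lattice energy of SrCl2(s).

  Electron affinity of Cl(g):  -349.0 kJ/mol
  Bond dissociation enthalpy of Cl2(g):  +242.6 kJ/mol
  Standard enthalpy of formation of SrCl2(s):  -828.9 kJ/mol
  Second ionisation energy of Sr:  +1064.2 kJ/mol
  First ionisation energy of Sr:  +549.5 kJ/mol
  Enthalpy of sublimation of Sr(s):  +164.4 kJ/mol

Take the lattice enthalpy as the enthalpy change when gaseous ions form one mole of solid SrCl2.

U = -2151.6 kJ/mol

ΔHf° = 1·ΔHsub + 1·(ΣIE) + 1·D(Cl2) + 2·EA + U
-828.9 = 1·(+164.4) + 1·(+1613.7) + 1·(+242.6) + 2·(-349.0) + U
U = -828.9 − (+1322.7) = -2151.6 kJ/mol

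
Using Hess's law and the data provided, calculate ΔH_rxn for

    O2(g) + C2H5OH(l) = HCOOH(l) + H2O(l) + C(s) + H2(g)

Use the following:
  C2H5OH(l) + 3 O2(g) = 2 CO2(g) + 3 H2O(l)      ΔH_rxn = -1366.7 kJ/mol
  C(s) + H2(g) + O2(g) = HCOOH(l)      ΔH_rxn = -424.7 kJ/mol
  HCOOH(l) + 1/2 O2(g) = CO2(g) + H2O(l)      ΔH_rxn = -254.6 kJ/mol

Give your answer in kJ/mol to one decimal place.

equation 1 as written (C2H5OH(l) already on the reactant side): -1366.7 kJ/mol
equation 2 reversed (reverse to put C(s) on the product side): +424.7 kJ/mol
equation 3 reversed and × 2: (-2)·(-254.6) = +509.2 kJ/mol
Summing the manipulated equations, ΔH_rxn = (1)·(-1366.7) + (-1)·(-424.7) + (-2)·(-254.6) = -432.8 kJ/mol

ΔH_rxn = -432.8 kJ/mol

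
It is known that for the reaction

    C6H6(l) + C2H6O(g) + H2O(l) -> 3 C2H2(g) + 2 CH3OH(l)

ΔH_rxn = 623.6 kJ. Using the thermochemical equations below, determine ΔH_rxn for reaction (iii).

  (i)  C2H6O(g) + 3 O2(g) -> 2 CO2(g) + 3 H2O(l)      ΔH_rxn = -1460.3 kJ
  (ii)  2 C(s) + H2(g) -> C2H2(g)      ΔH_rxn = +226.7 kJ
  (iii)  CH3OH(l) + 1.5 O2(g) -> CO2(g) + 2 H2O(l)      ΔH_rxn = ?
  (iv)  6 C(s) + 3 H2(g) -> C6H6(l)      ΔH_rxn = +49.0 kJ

(i) as written (C2H6O(g) already on the reactant side): -1460.3 kJ
(ii) × 3 (scale by 3 for the 3 C2H2(g)): (3)·(+226.7) = +680.1 kJ
(iii) reversed and × 2 (CH3OH(l) must end up as a product; scale by 2 for the 2 CH3OH(l)): contributes −2·x
(iv) reversed (reverse to put C6H6(l) on the reactant side): -49.0 kJ
+623.6 = (-1460.3) + (+680.1) + (-49.0) − 2·x
x = (+623.6 − (-829.2)) / (-2) = -726.4 kJ

ΔH_rxn = -726.4 kJ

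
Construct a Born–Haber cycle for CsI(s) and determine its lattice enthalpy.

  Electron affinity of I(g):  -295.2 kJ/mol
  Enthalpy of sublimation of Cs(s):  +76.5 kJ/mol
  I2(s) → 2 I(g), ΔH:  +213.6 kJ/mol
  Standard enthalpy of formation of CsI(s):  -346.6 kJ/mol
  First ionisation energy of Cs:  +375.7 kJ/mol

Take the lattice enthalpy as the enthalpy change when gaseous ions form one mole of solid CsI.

ΔHf° = 1·ΔHsub + 1·(ΣIE) + 1/2·D(I2) + 1·EA + U
-346.6 = 1·(+76.5) + 1·(+375.7) + 1/2·(+213.6) + 1·(-295.2) + U
U = -346.6 − (+263.8) = -610.4 kJ/mol

U = -610.4 kJ/mol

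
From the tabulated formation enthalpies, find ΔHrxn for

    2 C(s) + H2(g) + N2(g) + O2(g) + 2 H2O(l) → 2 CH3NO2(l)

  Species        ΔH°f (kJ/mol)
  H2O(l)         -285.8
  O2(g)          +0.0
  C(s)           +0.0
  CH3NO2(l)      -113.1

ΔHrxn = 345.4 kJ/mol

Products: 2·(-113.1) = -226.2
Reactants: 2·(+0.0) + 1·(+0.0) + 1·(+0.0) + 1·(+0.0) + 2·(-285.8) = -571.6
ΔHrxn = (-226.2) − (-571.6) = 345.4 kJ/mol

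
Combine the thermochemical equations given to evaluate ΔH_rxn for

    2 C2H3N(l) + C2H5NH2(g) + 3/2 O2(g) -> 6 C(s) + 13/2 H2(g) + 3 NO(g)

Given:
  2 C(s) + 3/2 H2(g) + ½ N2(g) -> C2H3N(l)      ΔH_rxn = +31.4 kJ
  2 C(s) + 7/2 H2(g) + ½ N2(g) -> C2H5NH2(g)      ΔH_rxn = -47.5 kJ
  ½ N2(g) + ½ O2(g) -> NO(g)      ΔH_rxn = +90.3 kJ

equation 1 reversed and × 2 (reverse to put C2H3N(l) on the reactant side; scale by 2 for the 2 C2H3N(l)): (-2)·(+31.4) = -62.8 kJ
equation 2 reversed (reverse to put C2H5NH2(g) on the reactant side): +47.5 kJ
equation 3 × 3 (scale by 3 for the 3 NO(g)): (3)·(+90.3) = +270.9 kJ
ΔH_rxn = (-2)·(+31.4) + (-1)·(-47.5) + (3)·(+90.3) = 255.6 kJ

ΔH_rxn = 255.6 kJ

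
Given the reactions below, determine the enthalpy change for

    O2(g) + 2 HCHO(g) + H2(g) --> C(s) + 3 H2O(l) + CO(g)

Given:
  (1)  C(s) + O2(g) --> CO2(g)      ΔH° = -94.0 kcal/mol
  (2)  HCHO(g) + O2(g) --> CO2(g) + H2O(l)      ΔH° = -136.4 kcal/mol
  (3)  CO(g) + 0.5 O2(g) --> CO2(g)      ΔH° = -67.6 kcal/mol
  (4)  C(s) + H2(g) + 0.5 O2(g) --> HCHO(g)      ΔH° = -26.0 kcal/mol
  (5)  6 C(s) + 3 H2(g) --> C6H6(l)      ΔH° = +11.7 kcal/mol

(1) reversed and × 2: (-2)·(-94.0) = +188.0 kcal/mol
(2) × 3: (3)·(-136.4) = -409.2 kcal/mol
(3) reversed: +67.6 kcal/mol
(4) as written: -26.0 kcal/mol
(5): not needed.
ΔH° = (-2)·(-94.0) + (3)·(-136.4) + (-1)·(-67.6) + (1)·(-26.0) = -179.6 kcal/mol

ΔH° = -179.6 kcal/mol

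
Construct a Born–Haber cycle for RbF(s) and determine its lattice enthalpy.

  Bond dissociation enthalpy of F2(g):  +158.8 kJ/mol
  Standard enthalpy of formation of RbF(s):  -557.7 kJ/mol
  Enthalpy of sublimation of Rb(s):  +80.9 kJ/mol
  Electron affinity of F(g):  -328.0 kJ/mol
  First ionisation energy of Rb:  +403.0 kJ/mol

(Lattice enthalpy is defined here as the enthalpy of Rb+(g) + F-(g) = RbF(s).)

ΔHf° = 1·ΔHsub + 1·(ΣIE) + 1/2·D(F2) + 1·EA + U
-557.7 = 1·(+80.9) + 1·(+403.0) + 1/2·(+158.8) + 1·(-328.0) + U
U = -557.7 − (+235.3) = -793.0 kJ/mol

U = -793.0 kJ/mol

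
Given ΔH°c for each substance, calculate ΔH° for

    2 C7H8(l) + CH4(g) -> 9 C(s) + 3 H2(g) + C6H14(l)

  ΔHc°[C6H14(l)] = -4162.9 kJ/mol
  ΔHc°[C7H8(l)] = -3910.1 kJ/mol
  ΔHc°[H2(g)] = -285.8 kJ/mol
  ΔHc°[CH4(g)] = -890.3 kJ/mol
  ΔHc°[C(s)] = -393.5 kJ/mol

Using ΔH = Σ nΔHc°(reactants) − Σ nΔHc°(products):
= [2·(-3910.1) + 1·(-890.3)] − [9·(-393.5) + 3·(-285.8) + 1·(-4162.9)]
= -148.7 kJ/mol

ΔH° = -148.7 kJ/mol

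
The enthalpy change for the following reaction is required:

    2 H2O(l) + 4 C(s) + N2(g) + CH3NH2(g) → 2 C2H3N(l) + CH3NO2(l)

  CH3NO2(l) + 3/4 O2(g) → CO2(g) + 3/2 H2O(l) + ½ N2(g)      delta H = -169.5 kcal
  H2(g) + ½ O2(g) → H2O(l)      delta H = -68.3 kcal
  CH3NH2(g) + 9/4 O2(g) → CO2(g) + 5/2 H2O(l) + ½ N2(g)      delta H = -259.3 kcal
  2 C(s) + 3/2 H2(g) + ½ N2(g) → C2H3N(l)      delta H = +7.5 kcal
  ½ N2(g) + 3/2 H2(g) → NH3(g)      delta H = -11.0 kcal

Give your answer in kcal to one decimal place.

equation 1 reversed: +169.5 kcal
equation 2 reversed and × 3: (-3)·(-68.3) = +204.9 kcal
equation 3 as written: -259.3 kcal
equation 4 × 2: (2)·(+7.5) = +15.0 kcal
equation 5: not needed.
Since enthalpy is a state function, delta H = (+169.5) + (+204.9) + (-259.3) + (+15.0) = 130.1 kcal

delta H = 130.1 kcal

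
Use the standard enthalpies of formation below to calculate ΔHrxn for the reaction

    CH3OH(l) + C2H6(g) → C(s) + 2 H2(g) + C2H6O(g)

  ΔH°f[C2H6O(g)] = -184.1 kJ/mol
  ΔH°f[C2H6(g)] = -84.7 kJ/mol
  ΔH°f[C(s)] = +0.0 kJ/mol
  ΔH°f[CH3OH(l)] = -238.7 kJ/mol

ΔH°rxn = Σ nΔHf°(products) − Σ nΔHf°(reactants).
Products: 1·(+0.0) + 2·(+0.0) + 1·(-184.1) = -184.1
Reactants: 1·(-238.7) + 1·(-84.7) = -323.4
ΔHrxn = (-184.1) − (-323.4) = 139.3 kJ/mol

ΔHrxn = 139.3 kJ/mol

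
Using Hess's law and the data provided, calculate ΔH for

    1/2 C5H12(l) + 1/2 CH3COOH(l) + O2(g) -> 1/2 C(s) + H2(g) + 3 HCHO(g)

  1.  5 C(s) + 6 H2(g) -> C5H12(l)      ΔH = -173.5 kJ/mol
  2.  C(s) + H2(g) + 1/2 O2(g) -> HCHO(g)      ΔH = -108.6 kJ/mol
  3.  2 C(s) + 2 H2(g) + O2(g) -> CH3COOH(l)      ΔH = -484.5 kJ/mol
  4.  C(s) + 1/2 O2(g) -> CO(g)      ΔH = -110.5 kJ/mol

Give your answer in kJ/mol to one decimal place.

ΔH = 3.2 kJ/mol

eq. 1 reversed and × 1/2: (-1/2)·(-173.5) = +86.75 kJ/mol
eq. 2 × 3: (3)·(-108.6) = -325.8 kJ/mol
eq. 3 reversed and × 1/2: (-1/2)·(-484.5) = +242.25 kJ/mol
eq. 4: not needed.
ΔH = (+86.75) + (-325.8) + (+242.25) = 3.2 kJ/mol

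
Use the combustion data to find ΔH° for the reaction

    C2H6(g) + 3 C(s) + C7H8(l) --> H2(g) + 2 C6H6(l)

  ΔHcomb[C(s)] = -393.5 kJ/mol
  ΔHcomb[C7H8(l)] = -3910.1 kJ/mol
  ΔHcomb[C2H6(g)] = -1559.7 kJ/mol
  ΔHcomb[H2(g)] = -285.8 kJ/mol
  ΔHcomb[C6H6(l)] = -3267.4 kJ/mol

ΔH° = 170.3 kJ/mol

With combustion enthalpies, reactants minus products:
= [1·(-1559.7) + 3·(-393.5) + 1·(-3910.1)] − [1·(-285.8) + 2·(-3267.4)]
= 170.3 kJ/mol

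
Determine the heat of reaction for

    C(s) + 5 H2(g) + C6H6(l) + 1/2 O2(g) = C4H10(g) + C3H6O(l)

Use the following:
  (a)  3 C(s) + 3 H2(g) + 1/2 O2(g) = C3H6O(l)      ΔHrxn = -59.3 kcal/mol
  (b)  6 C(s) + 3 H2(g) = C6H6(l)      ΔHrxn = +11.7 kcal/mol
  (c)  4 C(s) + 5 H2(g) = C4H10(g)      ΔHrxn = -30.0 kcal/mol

(a) as written (C3H6O(l) already on the product side): -59.3 kcal/mol
(b) reversed (reverse to put C6H6(l) on the reactant side): -11.7 kcal/mol
(c) as written (C4H10(g) already on the product side): -30.0 kcal/mol
Since enthalpy is a state function, ΔHrxn = (1)·(-59.3) + (-1)·(+11.7) + (1)·(-30.0) = -101.0 kcal/mol

ΔHrxn = -101.0 kcal/mol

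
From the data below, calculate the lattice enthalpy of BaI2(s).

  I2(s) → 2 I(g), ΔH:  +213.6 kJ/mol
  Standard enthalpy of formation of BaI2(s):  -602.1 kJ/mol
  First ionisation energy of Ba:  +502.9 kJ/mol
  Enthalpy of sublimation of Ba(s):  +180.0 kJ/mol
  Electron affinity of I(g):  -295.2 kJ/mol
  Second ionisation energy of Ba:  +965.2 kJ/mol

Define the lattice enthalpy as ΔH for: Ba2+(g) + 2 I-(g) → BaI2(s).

ΔHf° = 1·ΔHsub + 1·(ΣIE) + 1·D(I2) + 2·EA + U
-602.1 = 1·(+180.0) + 1·(+1468.1) + 1·(+213.6) + 2·(-295.2) + U
U = -602.1 − (+1271.3) = -1873.4 kJ/mol

U = -1873.4 kJ/mol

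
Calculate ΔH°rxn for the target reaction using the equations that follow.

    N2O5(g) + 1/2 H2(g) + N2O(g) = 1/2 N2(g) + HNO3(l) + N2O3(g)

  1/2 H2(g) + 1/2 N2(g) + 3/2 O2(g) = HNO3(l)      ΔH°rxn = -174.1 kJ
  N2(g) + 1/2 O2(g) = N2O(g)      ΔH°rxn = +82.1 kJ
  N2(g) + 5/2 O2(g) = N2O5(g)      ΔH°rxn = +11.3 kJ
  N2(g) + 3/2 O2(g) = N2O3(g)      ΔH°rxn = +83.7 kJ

ΔH°rxn = -183.8 kJ

equation 1 as written (HNO3(l) already on the product side): -174.1 kJ
equation 2 reversed (reverse to put N2O(g) on the reactant side): -82.1 kJ
equation 3 reversed (reverse to put N2O5(g) on the reactant side): -11.3 kJ
equation 4 as written (N2O3(g) already on the product side): +83.7 kJ
Since enthalpy is a state function, ΔH°rxn = (-174.1) + (-82.1) + (-11.3) + (+83.7) = -183.8 kJ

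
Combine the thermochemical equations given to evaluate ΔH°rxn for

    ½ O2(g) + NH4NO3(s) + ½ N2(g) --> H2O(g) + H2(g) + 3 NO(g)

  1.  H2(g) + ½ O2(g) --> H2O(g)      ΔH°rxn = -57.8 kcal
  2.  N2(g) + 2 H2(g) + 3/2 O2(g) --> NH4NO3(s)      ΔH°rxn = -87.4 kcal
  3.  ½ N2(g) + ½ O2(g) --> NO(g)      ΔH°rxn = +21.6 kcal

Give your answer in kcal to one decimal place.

ΔH°rxn = 94.4 kcal

eq. 1 as written (H2O(g) already on the product side): -57.8 kcal
eq. 2 reversed (reverse to put NH4NO3(s) on the reactant side): +87.4 kcal
eq. 3 × 3 (×3 to match 3 NO(g) in the target): (3)·(+21.6) = +64.8 kcal
By Hess's law, ΔH°rxn = (-57.8) + (+87.4) + (+64.8) = 94.4 kcal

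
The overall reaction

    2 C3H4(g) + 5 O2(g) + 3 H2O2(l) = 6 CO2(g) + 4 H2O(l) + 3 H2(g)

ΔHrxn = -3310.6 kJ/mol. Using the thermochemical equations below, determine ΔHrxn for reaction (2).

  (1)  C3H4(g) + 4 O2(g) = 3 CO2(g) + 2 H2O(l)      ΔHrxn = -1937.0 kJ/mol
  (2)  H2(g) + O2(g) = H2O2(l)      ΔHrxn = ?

ΔHrxn = -187.8 kJ/mol

(1) × 2: (2)·(-1937.0) = -3874.0 kJ/mol
(2) reversed and × 3: contributes −3·x
-3310.6 = (-3874.0) − 3·x
x = (-3310.6 − (-3874.0)) / (-3) = -187.8 kJ/mol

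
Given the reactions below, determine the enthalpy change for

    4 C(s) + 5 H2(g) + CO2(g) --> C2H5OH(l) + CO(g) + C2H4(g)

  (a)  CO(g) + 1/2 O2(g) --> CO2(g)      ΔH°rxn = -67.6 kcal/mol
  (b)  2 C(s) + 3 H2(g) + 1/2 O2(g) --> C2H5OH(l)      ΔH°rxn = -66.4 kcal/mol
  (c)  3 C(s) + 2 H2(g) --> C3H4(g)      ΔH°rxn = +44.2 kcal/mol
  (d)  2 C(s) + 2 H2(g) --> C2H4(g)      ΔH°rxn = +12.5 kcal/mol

ΔH°rxn = 13.7 kcal/mol

(a) reversed (reverse to put CO(g) on the product side): +67.6 kcal/mol
(b) as written (C2H5OH(l) already on the product side): -66.4 kcal/mol
(c): not needed (C3H4(g) appears nowhere else).
(d) as written (C2H4(g) already on the product side): +12.5 kcal/mol
Summing the manipulated equations, ΔH°rxn = (+67.6) + (-66.4) + (+12.5) = 13.7 kcal/mol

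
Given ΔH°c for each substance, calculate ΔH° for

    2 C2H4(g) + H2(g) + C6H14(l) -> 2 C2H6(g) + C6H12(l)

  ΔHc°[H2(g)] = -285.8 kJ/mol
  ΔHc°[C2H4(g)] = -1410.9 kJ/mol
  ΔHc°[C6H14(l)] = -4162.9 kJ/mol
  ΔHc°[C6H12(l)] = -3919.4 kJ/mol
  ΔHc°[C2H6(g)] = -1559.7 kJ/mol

ΔH° = -231.7 kJ/mol

Using ΔH = Σ nΔHc°(reactants) − Σ nΔHc°(products):
= [2·(-1410.9) + 1·(-285.8) + 1·(-4162.9)] − [2·(-1559.7) + 1·(-3919.4)]
= -231.7 kJ/mol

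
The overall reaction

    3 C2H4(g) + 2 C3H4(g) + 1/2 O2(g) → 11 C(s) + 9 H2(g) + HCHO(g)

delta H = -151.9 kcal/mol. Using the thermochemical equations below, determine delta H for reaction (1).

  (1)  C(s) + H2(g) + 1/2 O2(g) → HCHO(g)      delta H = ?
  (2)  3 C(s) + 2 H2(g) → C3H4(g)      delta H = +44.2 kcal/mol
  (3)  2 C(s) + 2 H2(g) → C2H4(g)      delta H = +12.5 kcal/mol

(1) as written (HCHO(g) already on the product side): contributes x
(2) reversed and × 2 (C3H4(g) must end up as a reactant; scale by 2 for the 2 C3H4(g)): (-2)·(+44.2) = -88.4 kcal/mol
(3) reversed and × 3 (reverse to put C2H4(g) on the reactant side; ×3 to match 3 C2H4(g) in the target): (-3)·(+12.5) = -37.5 kcal/mol
-151.9 = (-88.4) + (-37.5) + x
x = (-151.9 − (-125.9)) / (1) = -26.0 kcal/mol

delta H = -26.0 kcal/mol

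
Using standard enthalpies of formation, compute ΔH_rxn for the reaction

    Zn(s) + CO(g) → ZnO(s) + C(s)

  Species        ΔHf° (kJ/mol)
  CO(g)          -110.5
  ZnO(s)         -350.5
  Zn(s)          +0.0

Products: 1·(-350.5) + 1·(+0.0) = -350.5
Reactants: 1·(+0.0) + 1·(-110.5) = -110.5
ΔH_rxn = (-350.5) − (-110.5) = -240.0 kJ/mol

ΔH_rxn = -240.0 kJ/mol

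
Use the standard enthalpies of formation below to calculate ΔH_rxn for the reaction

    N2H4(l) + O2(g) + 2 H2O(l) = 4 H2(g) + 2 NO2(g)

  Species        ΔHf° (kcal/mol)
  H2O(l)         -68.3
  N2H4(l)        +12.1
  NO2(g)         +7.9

ΔH_rxn = 140.3 kcal/mol

Products: 4·(+0.0) + 2·(+7.9) = +15.8
Reactants: 1·(+12.1) + 1·(+0.0) + 2·(-68.3) = -124.5
ΔH_rxn = (+15.8) − (-124.5) = 140.3 kcal/mol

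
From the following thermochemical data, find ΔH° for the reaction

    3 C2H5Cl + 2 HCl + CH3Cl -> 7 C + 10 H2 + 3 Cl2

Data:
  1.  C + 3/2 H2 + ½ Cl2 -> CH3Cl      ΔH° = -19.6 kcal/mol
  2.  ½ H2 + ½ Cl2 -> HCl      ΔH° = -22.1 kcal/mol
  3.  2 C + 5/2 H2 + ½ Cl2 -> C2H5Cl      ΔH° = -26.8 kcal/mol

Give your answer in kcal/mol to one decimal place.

ΔH° = 144.2 kcal/mol

eq. 1 reversed (CH3Cl must end up as a reactant): +19.6 kcal/mol
eq. 2 reversed and × 2 (HCl must end up as a reactant; ×2 to match 2 HCl in the target): (-2)·(-22.1) = +44.2 kcal/mol
eq. 3 reversed and × 3 (C2H5Cl must end up as a reactant; scale by 3 for the 3 C2H5Cl): (-3)·(-26.8) = +80.4 kcal/mol
ΔH° = (-1)·(-19.6) + (-2)·(-22.1) + (-3)·(-26.8) = 144.2 kcal/mol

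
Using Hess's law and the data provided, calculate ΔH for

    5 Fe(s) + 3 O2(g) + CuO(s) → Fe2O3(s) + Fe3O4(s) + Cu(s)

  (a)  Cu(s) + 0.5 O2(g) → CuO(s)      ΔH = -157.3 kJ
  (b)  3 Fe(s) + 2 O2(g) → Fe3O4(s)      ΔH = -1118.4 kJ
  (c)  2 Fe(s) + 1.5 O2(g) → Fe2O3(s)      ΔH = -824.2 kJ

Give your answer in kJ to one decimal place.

(a) reversed (CuO(s) must end up as a reactant): +157.3 kJ
(b) as written (Fe3O4(s) already on the product side): -1118.4 kJ
(c) as written (Fe2O3(s) already on the product side): -824.2 kJ
ΔH = (+157.3) + (-1118.4) + (-824.2) = -1785.3 kJ

ΔH = -1785.3 kJ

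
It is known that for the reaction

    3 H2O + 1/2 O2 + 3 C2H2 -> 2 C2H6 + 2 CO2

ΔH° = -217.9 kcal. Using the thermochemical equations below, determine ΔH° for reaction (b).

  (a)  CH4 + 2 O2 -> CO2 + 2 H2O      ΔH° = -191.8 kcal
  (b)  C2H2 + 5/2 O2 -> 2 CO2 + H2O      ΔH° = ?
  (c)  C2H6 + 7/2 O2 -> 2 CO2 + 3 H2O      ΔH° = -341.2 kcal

(a): not needed.
(b) × 3: contributes 3·x
(c) reversed and × 2: (-2)·(-341.2) = +682.4 kcal
-217.9 = (+682.4) + 3·x
x = (-217.9 − (+682.4)) / (3) = -300.1 kcal

ΔH° = -300.1 kcal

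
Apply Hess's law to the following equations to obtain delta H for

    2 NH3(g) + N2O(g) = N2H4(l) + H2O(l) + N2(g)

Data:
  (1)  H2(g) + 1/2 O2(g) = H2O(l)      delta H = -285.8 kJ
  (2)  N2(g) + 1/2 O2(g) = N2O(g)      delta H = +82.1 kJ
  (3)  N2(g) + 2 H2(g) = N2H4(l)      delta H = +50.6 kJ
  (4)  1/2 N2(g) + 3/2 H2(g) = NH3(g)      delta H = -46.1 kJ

delta H = -225.1 kJ

(1) as written (H2O(l) already on the product side): -285.8 kJ
(2) reversed (N2O(g) must end up as a reactant): -82.1 kJ
(3) as written (N2H4(l) already on the product side): +50.6 kJ
(4) reversed and × 2 (NH3(g) must end up as a reactant; ×2 to match 2 NH3(g) in the target): (-2)·(-46.1) = +92.2 kJ
Combining the equations, delta H = (1)·(-285.8) + (-1)·(+82.1) + (1)·(+50.6) + (-2)·(-46.1) = -225.1 kJ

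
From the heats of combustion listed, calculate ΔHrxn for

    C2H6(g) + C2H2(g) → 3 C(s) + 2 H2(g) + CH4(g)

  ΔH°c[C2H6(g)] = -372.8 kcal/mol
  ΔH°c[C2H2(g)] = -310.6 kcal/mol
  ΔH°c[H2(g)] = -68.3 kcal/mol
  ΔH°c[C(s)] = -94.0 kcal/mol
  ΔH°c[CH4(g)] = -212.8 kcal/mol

ΔHrxn = -52.0 kcal/mol

Using ΔH = Σ nΔHc°(reactants) − Σ nΔHc°(products):
= [1·(-372.8) + 1·(-310.6)] − [3·(-94.0) + 2·(-68.3) + 1·(-212.8)]
= -52.0 kcal/mol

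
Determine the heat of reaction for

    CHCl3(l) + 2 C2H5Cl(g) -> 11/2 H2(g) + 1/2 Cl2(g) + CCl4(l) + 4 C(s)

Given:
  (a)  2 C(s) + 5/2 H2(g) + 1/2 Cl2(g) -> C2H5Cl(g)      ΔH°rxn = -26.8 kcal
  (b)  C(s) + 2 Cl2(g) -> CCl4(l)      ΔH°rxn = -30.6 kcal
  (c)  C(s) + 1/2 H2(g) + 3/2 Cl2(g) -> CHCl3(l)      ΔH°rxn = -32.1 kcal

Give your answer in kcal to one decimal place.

(a) reversed and × 2 (reverse to put C2H5Cl(g) on the reactant side; scale by 2 for the 2 C2H5Cl(g)): (-2)·(-26.8) = +53.6 kcal
(b) as written (CCl4(l) already on the product side): -30.6 kcal
(c) reversed (reverse to put CHCl3(l) on the reactant side): +32.1 kcal
Summing the manipulated equations, ΔH°rxn = (-2)·(-26.8) + (1)·(-30.6) + (-1)·(-32.1) = 55.1 kcal

ΔH°rxn = 55.1 kcal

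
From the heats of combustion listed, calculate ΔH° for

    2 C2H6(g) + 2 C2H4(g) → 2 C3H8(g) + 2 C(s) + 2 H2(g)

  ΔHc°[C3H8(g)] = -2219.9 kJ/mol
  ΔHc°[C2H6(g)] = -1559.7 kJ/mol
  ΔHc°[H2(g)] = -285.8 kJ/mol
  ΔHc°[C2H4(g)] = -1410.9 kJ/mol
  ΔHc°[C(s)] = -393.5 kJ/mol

With combustion enthalpies, reactants minus products:
= [2·(-1559.7) + 2·(-1410.9)] − [2·(-2219.9) + 2·(-393.5) + 2·(-285.8)]
= -142.8 kJ/mol

ΔH° = -142.8 kJ/mol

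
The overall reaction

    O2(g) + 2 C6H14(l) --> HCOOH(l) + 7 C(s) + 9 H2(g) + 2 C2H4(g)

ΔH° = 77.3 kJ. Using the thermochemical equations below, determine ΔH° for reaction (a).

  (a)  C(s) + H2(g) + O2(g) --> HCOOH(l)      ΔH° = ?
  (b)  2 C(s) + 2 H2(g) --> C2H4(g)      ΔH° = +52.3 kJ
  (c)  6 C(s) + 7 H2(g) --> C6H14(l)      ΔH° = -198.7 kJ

ΔH° = -424.7 kJ

(a) as written (HCOOH(l) already on the product side): contributes x
(b) × 2 (×2 to match 2 C2H4(g) in the target): (2)·(+52.3) = +104.6 kJ
(c) reversed and × 2 (reverse to put C6H14(l) on the reactant side; ×2 to match 2 C6H14(l) in the target): (-2)·(-198.7) = +397.4 kJ
+77.3 = (+104.6) + (+397.4) + x
x = (+77.3 − (+502.0)) / (1) = -424.7 kJ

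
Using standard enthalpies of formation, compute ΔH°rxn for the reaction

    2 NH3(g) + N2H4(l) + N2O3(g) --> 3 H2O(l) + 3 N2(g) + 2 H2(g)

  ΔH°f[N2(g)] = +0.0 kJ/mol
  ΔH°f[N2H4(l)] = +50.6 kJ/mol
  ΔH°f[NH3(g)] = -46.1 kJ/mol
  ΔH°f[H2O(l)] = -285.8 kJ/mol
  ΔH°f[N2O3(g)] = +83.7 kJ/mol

ΔH°rxn = -899.5 kJ/mol

Products: 3·(-285.8) + 3·(+0.0) + 2·(+0.0) = -857.4
Reactants: 2·(-46.1) + 1·(+50.6) + 1·(+83.7) = +42.1
ΔH°rxn = (-857.4) − (+42.1) = -899.5 kJ/mol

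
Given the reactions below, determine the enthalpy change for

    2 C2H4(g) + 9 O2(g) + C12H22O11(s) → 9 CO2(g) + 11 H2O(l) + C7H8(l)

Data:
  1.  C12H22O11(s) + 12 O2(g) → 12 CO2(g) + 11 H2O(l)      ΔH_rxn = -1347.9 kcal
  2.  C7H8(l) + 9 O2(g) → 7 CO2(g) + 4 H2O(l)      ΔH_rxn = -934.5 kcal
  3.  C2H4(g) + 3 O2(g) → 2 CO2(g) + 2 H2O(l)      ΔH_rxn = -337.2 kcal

ΔH_rxn = -1087.8 kcal

eq. 1 as written: -1347.9 kcal
eq. 2 reversed: +934.5 kcal
eq. 3 × 2: (2)·(-337.2) = -674.4 kcal
Combining the equations, ΔH_rxn = (-1347.9) + (+934.5) + (-674.4) = -1087.8 kcal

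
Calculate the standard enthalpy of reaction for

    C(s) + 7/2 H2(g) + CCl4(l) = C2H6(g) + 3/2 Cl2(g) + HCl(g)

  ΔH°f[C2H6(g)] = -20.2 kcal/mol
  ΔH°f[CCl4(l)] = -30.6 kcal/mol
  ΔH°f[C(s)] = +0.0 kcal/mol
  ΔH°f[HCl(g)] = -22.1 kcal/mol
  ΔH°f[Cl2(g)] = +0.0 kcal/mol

ΔH°rxn = Σ nΔHf°(products) − Σ nΔHf°(reactants).
Products: 1·(-20.2) + 3/2·(+0.0) + 1·(-22.1) = -42.3
Reactants: 1·(+0.0) + 7/2·(+0.0) + 1·(-30.6) = -30.6
ΔH°rxn = (-42.3) − (-30.6) = -11.7 kcal/mol

ΔH°rxn = -11.7 kcal/mol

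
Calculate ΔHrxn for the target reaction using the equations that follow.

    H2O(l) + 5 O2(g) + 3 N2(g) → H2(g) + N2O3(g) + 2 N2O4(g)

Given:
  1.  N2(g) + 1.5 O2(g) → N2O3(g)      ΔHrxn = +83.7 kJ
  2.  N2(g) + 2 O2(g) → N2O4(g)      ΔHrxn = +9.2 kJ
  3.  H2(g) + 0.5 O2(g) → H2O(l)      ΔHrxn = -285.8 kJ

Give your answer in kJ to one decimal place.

ΔHrxn = 387.9 kJ

eq. 1 as written (N2O3(g) already on the product side): +83.7 kJ
eq. 2 × 2 (×2 to match 2 N2O4(g) in the target): (2)·(+9.2) = +18.4 kJ
eq. 3 reversed (reverse to put H2O(l) on the reactant side): +285.8 kJ
ΔHrxn = (1)·(+83.7) + (2)·(+9.2) + (-1)·(-285.8) = 387.9 kJ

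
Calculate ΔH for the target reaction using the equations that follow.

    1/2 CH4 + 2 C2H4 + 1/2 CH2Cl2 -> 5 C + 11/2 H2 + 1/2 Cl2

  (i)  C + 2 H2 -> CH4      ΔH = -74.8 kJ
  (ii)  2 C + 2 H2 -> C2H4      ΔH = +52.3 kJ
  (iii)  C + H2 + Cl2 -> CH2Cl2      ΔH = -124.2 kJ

(i) reversed and × 1/2 (reverse to put CH4 on the reactant side; ×1/2 to match 1/2 CH4 in the target): (-1/2)·(-74.8) = +37.4 kJ
(ii) reversed and × 2 (C2H4 must end up as a reactant; scale by 2 for the 2 C2H4): (-2)·(+52.3) = -104.6 kJ
(iii) reversed and × 1/2 (reverse to put CH2Cl2 on the reactant side; ×1/2 to match 1/2 CH2Cl2 in the target): (-1/2)·(-124.2) = +62.1 kJ
ΔH = (-1/2)·(-74.8) + (-2)·(+52.3) + (-1/2)·(-124.2) = -5.1 kJ

ΔH = -5.1 kJ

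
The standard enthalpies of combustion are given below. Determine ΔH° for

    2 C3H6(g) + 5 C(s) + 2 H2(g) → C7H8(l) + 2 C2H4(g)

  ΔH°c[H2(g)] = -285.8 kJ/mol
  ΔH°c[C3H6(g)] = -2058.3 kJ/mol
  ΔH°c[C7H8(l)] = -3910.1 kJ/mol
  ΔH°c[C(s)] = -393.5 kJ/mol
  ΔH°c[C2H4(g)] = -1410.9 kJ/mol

ΔH° = 76.2 kJ/mol

Using ΔH = Σ nΔHc°(reactants) − Σ nΔHc°(products):
= [2·(-2058.3) + 5·(-393.5) + 2·(-285.8)] − [1·(-3910.1) + 2·(-1410.9)]
= 76.2 kJ/mol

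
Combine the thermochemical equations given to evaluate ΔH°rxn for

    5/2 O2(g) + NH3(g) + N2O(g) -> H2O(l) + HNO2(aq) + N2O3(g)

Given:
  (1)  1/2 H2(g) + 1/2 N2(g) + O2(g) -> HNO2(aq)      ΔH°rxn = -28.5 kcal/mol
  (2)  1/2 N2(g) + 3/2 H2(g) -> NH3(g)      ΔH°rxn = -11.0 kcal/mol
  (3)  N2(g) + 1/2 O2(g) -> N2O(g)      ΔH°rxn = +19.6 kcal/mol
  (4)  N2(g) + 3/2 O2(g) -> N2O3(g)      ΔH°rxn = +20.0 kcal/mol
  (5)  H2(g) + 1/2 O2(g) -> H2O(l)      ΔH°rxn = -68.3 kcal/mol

ΔH°rxn = -85.4 kcal/mol

(1) as written: -28.5 kcal/mol
(2) reversed: +11.0 kcal/mol
(3) reversed: -19.6 kcal/mol
(4) as written: +20.0 kcal/mol
(5) as written: -68.3 kcal/mol
ΔH°rxn = (1)·(-28.5) + (-1)·(-11.0) + (-1)·(+19.6) + (1)·(+20.0) + (1)·(-68.3) = -85.4 kcal/mol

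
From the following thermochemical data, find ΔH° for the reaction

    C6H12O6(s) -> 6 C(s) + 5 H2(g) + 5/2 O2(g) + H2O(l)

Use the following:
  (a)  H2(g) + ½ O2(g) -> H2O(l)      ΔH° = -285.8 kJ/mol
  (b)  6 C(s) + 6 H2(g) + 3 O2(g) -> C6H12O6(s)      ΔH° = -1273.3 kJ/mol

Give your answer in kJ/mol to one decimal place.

ΔH° = 987.5 kJ/mol

(a) as written (H2O(l) already on the product side): -285.8 kJ/mol
(b) reversed (reverse to put C6H12O6(s) on the reactant side): +1273.3 kJ/mol
By Hess's law, ΔH° = (1)·(-285.8) + (-1)·(-1273.3) = 987.5 kJ/mol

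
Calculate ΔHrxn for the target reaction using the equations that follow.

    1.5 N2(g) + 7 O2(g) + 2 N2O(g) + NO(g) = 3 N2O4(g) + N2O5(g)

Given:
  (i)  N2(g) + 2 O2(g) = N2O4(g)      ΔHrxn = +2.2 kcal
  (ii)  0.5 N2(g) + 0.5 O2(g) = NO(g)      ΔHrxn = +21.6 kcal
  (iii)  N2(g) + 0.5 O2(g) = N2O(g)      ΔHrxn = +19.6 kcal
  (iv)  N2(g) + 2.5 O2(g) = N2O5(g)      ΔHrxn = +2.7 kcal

ΔHrxn = -51.5 kcal

(i) × 3: (3)·(+2.2) = +6.6 kcal
(ii) reversed: -21.6 kcal
(iii) reversed and × 2: (-2)·(+19.6) = -39.2 kcal
(iv) as written: +2.7 kcal
ΔHrxn = (+6.6) + (-21.6) + (-39.2) + (+2.7) = -51.5 kcal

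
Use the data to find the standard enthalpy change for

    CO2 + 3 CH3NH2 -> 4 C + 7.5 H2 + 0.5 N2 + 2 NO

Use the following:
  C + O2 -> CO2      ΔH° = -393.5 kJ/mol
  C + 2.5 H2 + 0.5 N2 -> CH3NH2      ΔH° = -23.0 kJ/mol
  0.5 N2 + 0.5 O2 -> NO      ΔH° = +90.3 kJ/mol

equation 1 reversed: +393.5 kJ/mol
equation 2 reversed and × 3: (-3)·(-23.0) = +69.0 kJ/mol
equation 3 × 2: (2)·(+90.3) = +180.6 kJ/mol
Combining the equations, ΔH° = (+393.5) + (+69.0) + (+180.6) = 643.1 kJ/mol

ΔH° = 643.1 kJ/mol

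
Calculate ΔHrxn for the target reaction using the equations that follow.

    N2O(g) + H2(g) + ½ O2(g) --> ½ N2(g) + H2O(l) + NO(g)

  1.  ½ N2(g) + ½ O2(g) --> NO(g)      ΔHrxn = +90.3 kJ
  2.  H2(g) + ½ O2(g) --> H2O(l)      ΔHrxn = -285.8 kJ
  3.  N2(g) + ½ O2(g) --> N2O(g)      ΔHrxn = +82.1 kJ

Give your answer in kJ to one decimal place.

eq. 1 as written (NO(g) already on the product side): +90.3 kJ
eq. 2 as written (H2O(l) already on the product side): -285.8 kJ
eq. 3 reversed (N2O(g) must end up as a reactant): -82.1 kJ
Summing the manipulated equations, ΔHrxn = (+90.3) + (-285.8) + (-82.1) = -277.6 kJ

ΔHrxn = -277.6 kJ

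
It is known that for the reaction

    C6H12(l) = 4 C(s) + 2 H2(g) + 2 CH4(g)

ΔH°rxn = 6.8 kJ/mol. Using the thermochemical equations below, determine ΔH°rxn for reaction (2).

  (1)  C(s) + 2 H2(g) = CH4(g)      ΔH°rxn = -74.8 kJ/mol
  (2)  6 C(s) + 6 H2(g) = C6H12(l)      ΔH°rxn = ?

ΔH°rxn = -156.4 kJ/mol

(1) × 2 (×2 to match 2 CH4(g) in the target): (2)·(-74.8) = -149.6 kJ/mol
(2) reversed (C6H12(l) must end up as a reactant): contributes −x
+6.8 = (-149.6) − x
x = (+6.8 − (-149.6)) / (-1) = -156.4 kJ/mol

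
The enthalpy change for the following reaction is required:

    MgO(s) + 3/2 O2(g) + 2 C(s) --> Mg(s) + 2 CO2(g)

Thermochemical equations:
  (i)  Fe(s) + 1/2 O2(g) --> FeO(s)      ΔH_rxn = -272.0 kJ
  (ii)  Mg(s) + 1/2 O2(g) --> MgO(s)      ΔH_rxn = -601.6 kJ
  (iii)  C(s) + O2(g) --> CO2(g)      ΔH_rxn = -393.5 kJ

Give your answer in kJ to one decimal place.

ΔH_rxn = -185.4 kJ

(i): not needed.
(ii) reversed: +601.6 kJ
(iii) × 2: (2)·(-393.5) = -787.0 kJ
ΔH_rxn = (-1)·(-601.6) + (2)·(-393.5) = -185.4 kJ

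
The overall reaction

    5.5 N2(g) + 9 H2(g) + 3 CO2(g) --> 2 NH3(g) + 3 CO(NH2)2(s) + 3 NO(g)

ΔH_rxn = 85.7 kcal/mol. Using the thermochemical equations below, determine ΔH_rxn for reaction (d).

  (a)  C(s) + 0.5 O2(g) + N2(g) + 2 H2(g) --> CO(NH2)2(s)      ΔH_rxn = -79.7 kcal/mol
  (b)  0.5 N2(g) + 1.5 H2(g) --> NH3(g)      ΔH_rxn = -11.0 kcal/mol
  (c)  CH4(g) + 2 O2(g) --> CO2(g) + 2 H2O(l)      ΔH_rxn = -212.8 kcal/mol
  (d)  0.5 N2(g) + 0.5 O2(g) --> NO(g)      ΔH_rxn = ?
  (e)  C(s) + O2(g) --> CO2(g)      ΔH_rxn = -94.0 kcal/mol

ΔH_rxn = 21.6 kcal/mol

(a) × 3 (×3 to match 3 CO(NH2)2(s) in the target): (3)·(-79.7) = -239.1 kcal/mol
(b) × 2 (scale by 2 for the 2 NH3(g)): (2)·(-11.0) = -22.0 kcal/mol
(c): not needed (CH4(g) appears nowhere else).
(d) × 3 (scale by 3 for the 3 NO(g)): contributes 3·x
(e) reversed and × 3: (-3)·(-94.0) = +282.0 kcal/mol
+85.7 = (-239.1) + (-22.0) + (+282.0) + 3·x
x = (+85.7 − (+20.9)) / (3) = 21.6 kcal/mol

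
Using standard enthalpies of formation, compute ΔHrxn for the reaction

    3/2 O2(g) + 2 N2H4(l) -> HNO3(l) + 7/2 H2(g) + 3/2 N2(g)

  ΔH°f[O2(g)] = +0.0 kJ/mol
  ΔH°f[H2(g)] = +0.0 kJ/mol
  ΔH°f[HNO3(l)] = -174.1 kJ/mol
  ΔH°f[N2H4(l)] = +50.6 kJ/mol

Products: 1·(-174.1) + 7/2·(+0.0) + 3/2·(+0.0) = -174.1
Reactants: 3/2·(+0.0) + 2·(+50.6) = +101.2
ΔHrxn = (-174.1) − (+101.2) = -275.3 kJ/mol

ΔHrxn = -275.3 kJ/mol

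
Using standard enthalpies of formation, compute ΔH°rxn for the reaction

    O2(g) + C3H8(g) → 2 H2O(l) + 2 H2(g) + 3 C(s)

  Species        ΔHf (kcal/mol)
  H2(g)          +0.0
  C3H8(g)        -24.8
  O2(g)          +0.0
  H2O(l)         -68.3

ΔH°rxn = -111.8 kcal/mol

Products: 2·(-68.3) + 2·(+0.0) + 3·(+0.0) = -136.6
Reactants: 1·(+0.0) + 1·(-24.8) = -24.8
ΔH°rxn = (-136.6) − (-24.8) = -111.8 kcal/mol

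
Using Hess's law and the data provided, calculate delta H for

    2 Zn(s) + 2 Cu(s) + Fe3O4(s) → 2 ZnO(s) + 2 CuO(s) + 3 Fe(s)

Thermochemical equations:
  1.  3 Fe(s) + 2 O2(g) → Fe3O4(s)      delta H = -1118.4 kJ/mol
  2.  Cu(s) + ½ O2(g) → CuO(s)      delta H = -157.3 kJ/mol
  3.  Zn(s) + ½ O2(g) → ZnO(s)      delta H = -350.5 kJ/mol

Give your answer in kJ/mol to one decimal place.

eq. 1 reversed (reverse to put Fe3O4(s) on the reactant side): +1118.4 kJ/mol
eq. 2 × 2 (scale by 2 for the 2 CuO(s)): (2)·(-157.3) = -314.6 kJ/mol
eq. 3 × 2 (×2 to match 2 ZnO(s) in the target): (2)·(-350.5) = -701.0 kJ/mol
Combining the equations, delta H = (-1)·(-1118.4) + (2)·(-157.3) + (2)·(-350.5) = 102.8 kJ/mol

delta H = 102.8 kJ/mol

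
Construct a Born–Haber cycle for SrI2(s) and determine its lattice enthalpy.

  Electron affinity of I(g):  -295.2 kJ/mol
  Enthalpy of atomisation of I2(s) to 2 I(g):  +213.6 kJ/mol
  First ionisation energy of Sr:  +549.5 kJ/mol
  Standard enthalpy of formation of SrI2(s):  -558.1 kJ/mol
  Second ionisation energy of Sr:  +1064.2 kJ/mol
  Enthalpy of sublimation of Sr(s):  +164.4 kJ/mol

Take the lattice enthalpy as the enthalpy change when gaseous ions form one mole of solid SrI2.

U = -1959.4 kJ/mol

ΔHf° = 1·ΔHsub + 1·(ΣIE) + 1·D(I2) + 2·EA + U
-558.1 = 1·(+164.4) + 1·(+1613.7) + 1·(+213.6) + 2·(-295.2) + U
U = -558.1 − (+1401.3) = -1959.4 kJ/mol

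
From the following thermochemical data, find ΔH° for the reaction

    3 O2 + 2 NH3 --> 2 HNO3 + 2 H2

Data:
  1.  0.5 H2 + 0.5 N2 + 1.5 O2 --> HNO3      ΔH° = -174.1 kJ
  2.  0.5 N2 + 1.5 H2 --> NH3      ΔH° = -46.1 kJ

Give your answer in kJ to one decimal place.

eq. 1 × 2: (2)·(-174.1) = -348.2 kJ
eq. 2 reversed and × 2: (-2)·(-46.1) = +92.2 kJ
ΔH° = (-348.2) + (+92.2) = -256.0 kJ

ΔH° = -256.0 kJ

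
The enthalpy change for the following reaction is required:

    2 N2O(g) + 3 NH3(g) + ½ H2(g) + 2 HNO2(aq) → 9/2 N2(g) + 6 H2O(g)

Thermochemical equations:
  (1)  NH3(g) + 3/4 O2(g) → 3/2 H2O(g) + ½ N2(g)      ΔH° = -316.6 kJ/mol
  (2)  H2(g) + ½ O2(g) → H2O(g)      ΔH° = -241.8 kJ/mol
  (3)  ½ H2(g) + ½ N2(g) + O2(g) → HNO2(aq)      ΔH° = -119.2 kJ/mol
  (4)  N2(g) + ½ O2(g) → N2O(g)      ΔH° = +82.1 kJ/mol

(1) × 3 (×3 to match 3 NH3(g) in the target): (3)·(-316.6) = -949.8 kJ/mol
(2) × 3/2: (3/2)·(-241.8) = -362.7 kJ/mol
(3) reversed and × 2 (reverse to put HNO2(aq) on the reactant side; scale by 2 for the 2 HNO2(aq)): (-2)·(-119.2) = +238.4 kJ/mol
(4) reversed and × 2 (reverse to put N2O(g) on the reactant side; scale by 2 for the 2 N2O(g)): (-2)·(+82.1) = -164.2 kJ/mol
ΔH° = (3)·(-316.6) + (3/2)·(-241.8) + (-2)·(-119.2) + (-2)·(+82.1) = -1238.3 kJ/mol

ΔH° = -1238.3 kJ/mol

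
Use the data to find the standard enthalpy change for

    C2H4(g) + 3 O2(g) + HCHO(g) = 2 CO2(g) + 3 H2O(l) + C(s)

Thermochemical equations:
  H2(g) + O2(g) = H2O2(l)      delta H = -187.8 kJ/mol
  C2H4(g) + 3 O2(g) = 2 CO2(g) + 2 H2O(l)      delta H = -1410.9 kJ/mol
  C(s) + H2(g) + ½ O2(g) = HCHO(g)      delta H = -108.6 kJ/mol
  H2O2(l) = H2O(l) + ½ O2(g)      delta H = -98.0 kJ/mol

delta H = -1588.1 kJ/mol

equation 1 as written: -187.8 kJ/mol
equation 2 as written (C2H4(g) already on the reactant side): -1410.9 kJ/mol
equation 3 reversed (HCHO(g) must end up as a reactant): +108.6 kJ/mol
equation 4 as written: -98.0 kJ/mol
delta H = (1)·(-187.8) + (1)·(-1410.9) + (-1)·(-108.6) + (1)·(-98.0) = -1588.1 kJ/mol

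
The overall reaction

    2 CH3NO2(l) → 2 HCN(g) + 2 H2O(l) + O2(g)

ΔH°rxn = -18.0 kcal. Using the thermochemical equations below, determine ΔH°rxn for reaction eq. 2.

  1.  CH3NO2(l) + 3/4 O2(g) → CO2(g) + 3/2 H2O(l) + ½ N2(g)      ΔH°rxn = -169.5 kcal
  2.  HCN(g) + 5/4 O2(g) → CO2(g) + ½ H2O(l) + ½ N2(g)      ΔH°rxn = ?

eq. 1 × 2 (×2 to match 2 CH3NO2(l) in the target): (2)·(-169.5) = -339.0 kcal
eq. 2 reversed and × 2 (HCN(g) must end up as a product; ×2 to match 2 HCN(g) in the target): contributes −2·x
-18.0 = (-339.0) − 2·x
x = (-18.0 − (-339.0)) / (-2) = -160.5 kcal

ΔH°rxn = -160.5 kcal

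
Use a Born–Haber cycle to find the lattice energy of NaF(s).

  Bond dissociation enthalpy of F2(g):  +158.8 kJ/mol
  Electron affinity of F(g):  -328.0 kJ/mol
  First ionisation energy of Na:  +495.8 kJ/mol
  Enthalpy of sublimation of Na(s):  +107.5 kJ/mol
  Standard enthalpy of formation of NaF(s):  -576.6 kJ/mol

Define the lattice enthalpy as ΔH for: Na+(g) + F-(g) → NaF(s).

ΔHf° = 1·ΔHsub + 1·(ΣIE) + 1/2·D(F2) + 1·EA + U
-576.6 = 1·(+107.5) + 1·(+495.8) + 1/2·(+158.8) + 1·(-328.0) + U
U = -576.6 − (+354.7) = -931.3 kJ/mol

U = -931.3 kJ/mol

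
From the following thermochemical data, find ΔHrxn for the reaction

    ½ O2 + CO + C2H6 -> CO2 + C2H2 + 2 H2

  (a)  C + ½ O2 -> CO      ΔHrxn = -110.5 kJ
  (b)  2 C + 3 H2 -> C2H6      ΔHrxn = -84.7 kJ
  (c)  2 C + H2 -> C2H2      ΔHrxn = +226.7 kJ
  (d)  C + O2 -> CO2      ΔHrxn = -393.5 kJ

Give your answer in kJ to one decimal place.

ΔHrxn = 28.4 kJ

(a) reversed (CO must end up as a reactant): +110.5 kJ
(b) reversed (C2H6 must end up as a reactant): +84.7 kJ
(c) as written (C2H2 already on the product side): +226.7 kJ
(d) as written (CO2 already on the product side): -393.5 kJ
ΔHrxn = (-1)·(-110.5) + (-1)·(-84.7) + (1)·(+226.7) + (1)·(-393.5) = 28.4 kJ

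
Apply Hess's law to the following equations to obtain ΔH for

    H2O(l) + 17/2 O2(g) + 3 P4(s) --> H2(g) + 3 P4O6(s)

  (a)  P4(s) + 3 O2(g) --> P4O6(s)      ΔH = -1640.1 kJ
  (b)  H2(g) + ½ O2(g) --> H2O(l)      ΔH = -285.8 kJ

(a) × 3: (3)·(-1640.1) = -4920.3 kJ
(b) reversed: +285.8 kJ
ΔH = (-4920.3) + (+285.8) = -4634.5 kJ

ΔH = -4634.5 kJ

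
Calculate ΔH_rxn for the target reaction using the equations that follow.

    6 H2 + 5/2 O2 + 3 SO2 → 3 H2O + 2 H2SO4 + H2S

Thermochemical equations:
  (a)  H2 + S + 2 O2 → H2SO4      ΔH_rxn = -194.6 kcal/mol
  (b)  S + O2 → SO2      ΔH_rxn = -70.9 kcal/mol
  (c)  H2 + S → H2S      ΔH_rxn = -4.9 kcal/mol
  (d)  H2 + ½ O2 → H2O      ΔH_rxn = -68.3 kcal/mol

ΔH_rxn = -386.3 kcal/mol

(a) × 2 (×2 to match 2 H2SO4 in the target): (2)·(-194.6) = -389.2 kcal/mol
(b) reversed and × 3 (reverse to put SO2 on the reactant side; scale by 3 for the 3 SO2): (-3)·(-70.9) = +212.7 kcal/mol
(c) as written (H2S already on the product side): -4.9 kcal/mol
(d) × 3 (×3 to match 3 H2O in the target): (3)·(-68.3) = -204.9 kcal/mol
ΔH_rxn = (2)·(-194.6) + (-3)·(-70.9) + (1)·(-4.9) + (3)·(-68.3) = -386.3 kcal/mol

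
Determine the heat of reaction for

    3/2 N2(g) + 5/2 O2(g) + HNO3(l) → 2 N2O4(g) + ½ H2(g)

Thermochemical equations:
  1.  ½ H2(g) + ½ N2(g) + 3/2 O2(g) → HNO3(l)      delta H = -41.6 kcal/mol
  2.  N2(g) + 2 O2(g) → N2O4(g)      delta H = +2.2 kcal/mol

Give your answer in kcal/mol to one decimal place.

eq. 1 reversed: +41.6 kcal/mol
eq. 2 × 2: (2)·(+2.2) = +4.4 kcal/mol
delta H = (+41.6) + (+4.4) = 46.0 kcal/mol

delta H = 46.0 kcal/mol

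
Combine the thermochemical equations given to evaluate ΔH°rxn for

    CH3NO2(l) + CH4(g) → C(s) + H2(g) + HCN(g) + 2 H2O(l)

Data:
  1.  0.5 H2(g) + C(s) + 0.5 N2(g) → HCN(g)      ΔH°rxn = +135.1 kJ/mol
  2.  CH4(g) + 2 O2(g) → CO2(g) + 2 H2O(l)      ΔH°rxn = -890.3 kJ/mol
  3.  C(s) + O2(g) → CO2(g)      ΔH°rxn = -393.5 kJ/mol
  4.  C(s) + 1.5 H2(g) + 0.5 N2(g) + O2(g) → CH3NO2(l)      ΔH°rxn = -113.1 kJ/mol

eq. 1 as written (HCN(g) already on the product side): +135.1 kJ/mol
eq. 2 as written (CH4(g) already on the reactant side): -890.3 kJ/mol
eq. 3 reversed: +393.5 kJ/mol
eq. 4 reversed (CH3NO2(l) must end up as a reactant): +113.1 kJ/mol
Combining the equations, ΔH°rxn = (1)·(+135.1) + (1)·(-890.3) + (-1)·(-393.5) + (-1)·(-113.1) = -248.6 kJ/mol

ΔH°rxn = -248.6 kJ/mol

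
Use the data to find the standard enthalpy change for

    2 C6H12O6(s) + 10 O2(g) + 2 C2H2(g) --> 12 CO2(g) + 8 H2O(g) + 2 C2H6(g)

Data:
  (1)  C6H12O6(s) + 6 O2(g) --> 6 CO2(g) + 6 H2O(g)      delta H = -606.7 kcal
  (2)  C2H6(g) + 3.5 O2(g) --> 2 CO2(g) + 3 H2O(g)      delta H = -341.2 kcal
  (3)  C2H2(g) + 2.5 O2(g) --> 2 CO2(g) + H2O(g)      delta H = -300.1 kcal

(1) × 2 (×2 to match 2 C6H12O6(s) in the target): (2)·(-606.7) = -1213.4 kcal
(2) reversed and × 2 (reverse to put C2H6(g) on the product side; ×2 to match 2 C2H6(g) in the target): (-2)·(-341.2) = +682.4 kcal
(3) × 2 (×2 to match 2 C2H2(g) in the target): (2)·(-300.1) = -600.2 kcal
By Hess's law, delta H = (2)·(-606.7) + (-2)·(-341.2) + (2)·(-300.1) = -1131.2 kcal

delta H = -1131.2 kcal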